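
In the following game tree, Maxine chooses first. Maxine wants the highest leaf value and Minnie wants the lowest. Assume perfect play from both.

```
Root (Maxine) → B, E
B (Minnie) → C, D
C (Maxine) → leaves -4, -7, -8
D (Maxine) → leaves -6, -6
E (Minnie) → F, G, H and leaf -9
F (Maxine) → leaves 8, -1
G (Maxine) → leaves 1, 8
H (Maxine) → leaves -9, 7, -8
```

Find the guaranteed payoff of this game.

C (Maxine): max(-4, -7, -8) = -4
D (Maxine): max(-6, -6) = -6
B (Minnie): min(-4, -6) = -6
F (Maxine): max(8, -1) = 8
G (Maxine): max(1, 8) = 8
H (Maxine): max(-9, 7, -8) = 7
E (Minnie): min(8, 8, 7, -9) = -9
Root (Maxine): max(-6, -9) = -6

-6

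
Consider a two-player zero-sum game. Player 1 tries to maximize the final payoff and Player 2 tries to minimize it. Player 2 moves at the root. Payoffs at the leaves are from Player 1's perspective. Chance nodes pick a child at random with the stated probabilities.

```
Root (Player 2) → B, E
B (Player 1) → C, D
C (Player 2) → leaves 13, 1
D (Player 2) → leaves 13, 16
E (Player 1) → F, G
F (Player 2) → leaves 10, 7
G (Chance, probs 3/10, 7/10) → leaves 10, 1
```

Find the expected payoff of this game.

7

C (Player 2): min(13, 1) = 1
D (Player 2): min(13, 16) = 13
B (Player 1): max(1, 13) = 13
F (Player 2): min(10, 7) = 7
G (Chance): 3/10·10 + 7/10·1 = 3.7
E (Player 1): max(7, 3.7) = 7
Root (Player 2): min(13, 7) = 7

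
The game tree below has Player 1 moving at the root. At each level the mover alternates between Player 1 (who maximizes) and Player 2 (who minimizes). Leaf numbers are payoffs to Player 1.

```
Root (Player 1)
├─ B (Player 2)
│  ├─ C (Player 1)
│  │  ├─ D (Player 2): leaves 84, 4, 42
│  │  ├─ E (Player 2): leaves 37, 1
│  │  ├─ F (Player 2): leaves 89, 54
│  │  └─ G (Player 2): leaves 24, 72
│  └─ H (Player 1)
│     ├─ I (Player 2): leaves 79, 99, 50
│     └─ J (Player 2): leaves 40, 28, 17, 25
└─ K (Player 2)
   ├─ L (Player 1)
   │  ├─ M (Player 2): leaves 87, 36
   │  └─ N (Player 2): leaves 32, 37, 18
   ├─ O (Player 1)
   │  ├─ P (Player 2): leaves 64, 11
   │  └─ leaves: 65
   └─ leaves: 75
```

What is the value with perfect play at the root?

D (Player 2): min(84, 4, 42) = 4
E (Player 2): min(37, 1) = 1
F (Player 2): min(89, 54) = 54
G (Player 2): min(24, 72) = 24
C (Player 1): max(4, 1, 54, 24) = 54
I (Player 2): min(79, 99, 50) = 50
J (Player 2): min(40, 28, 17, 25) = 17
H (Player 1): max(50, 17) = 50
B (Player 2): min(54, 50) = 50
M (Player 2): min(87, 36) = 36
N (Player 2): min(32, 37, 18) = 18
L (Player 1): max(36, 18) = 36
P (Player 2): min(64, 11) = 11
O (Player 1): max(11, 65) = 65
K (Player 2): min(36, 65, 75) = 36
Root (Player 1): max(50, 36) = 50

50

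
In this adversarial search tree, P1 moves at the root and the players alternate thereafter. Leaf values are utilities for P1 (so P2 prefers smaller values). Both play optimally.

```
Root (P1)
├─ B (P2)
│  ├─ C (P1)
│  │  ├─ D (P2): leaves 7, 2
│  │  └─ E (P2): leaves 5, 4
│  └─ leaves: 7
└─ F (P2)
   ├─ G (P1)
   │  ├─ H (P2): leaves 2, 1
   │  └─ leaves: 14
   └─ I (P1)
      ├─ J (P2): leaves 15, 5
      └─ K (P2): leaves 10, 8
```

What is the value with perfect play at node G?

14

H: min(2, 1) = 1
G: max(1, 14) = 14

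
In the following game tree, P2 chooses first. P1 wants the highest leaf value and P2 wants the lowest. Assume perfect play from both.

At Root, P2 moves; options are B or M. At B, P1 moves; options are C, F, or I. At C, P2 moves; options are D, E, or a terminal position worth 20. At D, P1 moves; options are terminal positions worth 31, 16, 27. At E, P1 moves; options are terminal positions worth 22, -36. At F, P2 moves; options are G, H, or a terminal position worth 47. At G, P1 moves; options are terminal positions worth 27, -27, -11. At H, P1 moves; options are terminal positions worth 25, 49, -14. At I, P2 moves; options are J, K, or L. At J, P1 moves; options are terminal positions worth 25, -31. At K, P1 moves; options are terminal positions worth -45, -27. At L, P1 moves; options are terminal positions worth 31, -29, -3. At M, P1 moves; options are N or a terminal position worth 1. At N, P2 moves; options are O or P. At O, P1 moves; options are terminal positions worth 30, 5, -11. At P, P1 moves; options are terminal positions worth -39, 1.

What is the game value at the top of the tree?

1

D (P1): max(31, 16, 27) = 31
E (P1): max(22, -36) = 22
C (P2): min(31, 22, 20) = 20
G (P1): max(27, -27, -11) = 27
H (P1): max(25, 49, -14) = 49
F (P2): min(27, 49, 47) = 27
J (P1): max(25, -31) = 25
K (P1): max(-45, -27) = -27
L (P1): max(31, -29, -3) = 31
I (P2): min(25, -27, 31) = -27
B (P1): max(20, 27, -27) = 27
O (P1): max(30, 5, -11) = 30
P (P1): max(-39, 1) = 1
N (P2): min(30, 1) = 1
M (P1): max(1, 1) = 1
Root (P2): min(27, 1) = 1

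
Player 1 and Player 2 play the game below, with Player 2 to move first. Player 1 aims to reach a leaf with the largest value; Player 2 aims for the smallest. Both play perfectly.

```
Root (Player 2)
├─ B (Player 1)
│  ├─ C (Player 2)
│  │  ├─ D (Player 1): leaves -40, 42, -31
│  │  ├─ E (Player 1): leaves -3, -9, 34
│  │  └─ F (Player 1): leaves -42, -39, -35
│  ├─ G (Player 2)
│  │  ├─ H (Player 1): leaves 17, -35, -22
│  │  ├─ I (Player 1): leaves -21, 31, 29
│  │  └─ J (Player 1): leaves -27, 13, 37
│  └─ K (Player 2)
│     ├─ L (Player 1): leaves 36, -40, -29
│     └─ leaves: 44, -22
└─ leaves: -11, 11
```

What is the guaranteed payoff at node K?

L: max(36, -40, -29) = 36
K: min(36, 44, -22) = -22

-22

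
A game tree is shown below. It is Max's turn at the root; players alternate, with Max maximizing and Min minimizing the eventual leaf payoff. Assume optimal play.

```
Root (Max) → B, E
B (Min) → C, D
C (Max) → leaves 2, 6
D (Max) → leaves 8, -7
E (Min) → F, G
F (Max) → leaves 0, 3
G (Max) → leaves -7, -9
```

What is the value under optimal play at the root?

C (Max): max(2, 6) = 6
D (Max): max(8, -7) = 8
B (Min): min(6, 8) = 6
F (Max): max(0, 3) = 3
G (Max): max(-7, -9) = -7
E (Min): min(3, -7) = -7
Root (Max): max(6, -7) = 6

6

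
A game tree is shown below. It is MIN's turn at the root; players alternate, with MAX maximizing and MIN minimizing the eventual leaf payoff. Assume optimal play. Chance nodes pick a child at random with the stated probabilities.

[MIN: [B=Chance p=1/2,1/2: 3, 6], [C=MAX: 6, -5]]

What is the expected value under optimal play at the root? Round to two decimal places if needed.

B (Chance): 1/2·3 + 1/2·6 = 4.5
C (MAX): max(6, -5) = 6
Root (MIN): min(4.5, 6) = 4.5

4.5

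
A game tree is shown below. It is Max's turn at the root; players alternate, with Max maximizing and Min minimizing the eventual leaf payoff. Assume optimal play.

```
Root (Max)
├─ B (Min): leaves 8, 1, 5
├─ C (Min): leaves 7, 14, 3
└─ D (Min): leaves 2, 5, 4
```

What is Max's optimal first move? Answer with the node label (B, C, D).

C

B (Min): min(8, 1, 5) = 1
C (Min): min(7, 14, 3) = 3
D (Min): min(2, 5, 4) = 2
Root (Max): max(1, 3, 2) = 3
Max picks the child with the highest value: C (value 3).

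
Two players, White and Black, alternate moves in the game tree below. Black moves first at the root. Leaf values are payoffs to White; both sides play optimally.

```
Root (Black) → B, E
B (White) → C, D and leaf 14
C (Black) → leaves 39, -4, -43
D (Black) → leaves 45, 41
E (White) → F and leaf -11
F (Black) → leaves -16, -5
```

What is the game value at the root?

C (Black): min(39, -4, -43) = -43
D (Black): min(45, 41) = 41
B (White): max(-43, 41, 14) = 41
F (Black): min(-16, -5) = -16
E (White): max(-16, -11) = -11
Root (Black): min(41, -11) = -11

-11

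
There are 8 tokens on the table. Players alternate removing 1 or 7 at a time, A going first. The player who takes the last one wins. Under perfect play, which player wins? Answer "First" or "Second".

i:   0  1  2  3  4  5  6  7  8
     L  W  L  W  L  W  L  W  L
Position 8 is L, so the second player wins.

Second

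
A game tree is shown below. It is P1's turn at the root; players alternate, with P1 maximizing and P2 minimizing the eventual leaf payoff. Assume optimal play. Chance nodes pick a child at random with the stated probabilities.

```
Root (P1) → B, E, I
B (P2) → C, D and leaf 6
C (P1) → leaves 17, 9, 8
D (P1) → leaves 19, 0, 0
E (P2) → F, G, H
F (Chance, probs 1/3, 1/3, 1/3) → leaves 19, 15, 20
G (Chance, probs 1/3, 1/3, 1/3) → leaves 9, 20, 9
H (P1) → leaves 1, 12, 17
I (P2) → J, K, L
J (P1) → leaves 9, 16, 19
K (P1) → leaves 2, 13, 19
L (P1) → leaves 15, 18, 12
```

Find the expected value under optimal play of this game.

C (P1): max(17, 9, 8) = 17
D (P1): max(19, 0, 0) = 19
B (P2): min(17, 19, 6) = 6
F (Chance): 1/3·19 + 1/3·15 + 1/3·20 = 18
G (Chance): 1/3·9 + 1/3·20 + 1/3·9 = 12.67
H (P1): max(1, 12, 17) = 17
E (P2): min(18, 12.67, 17) = 12.67
J (P1): max(9, 16, 19) = 19
K (P1): max(2, 13, 19) = 19
L (P1): max(15, 18, 12) = 18
I (P2): min(19, 19, 18) = 18
Root (P1): max(6, 12.67, 18) = 18

18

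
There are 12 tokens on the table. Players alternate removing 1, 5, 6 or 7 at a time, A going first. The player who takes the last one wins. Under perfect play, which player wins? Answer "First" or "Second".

Second

W/L table (W = player to move can force a win):
i:   0  1  2  3  4  5  6  7  8  9 10 11 12
     L  W  L  W  L  W  W  W  W  W  W  W  L
Position 12 is L, so the second player wins.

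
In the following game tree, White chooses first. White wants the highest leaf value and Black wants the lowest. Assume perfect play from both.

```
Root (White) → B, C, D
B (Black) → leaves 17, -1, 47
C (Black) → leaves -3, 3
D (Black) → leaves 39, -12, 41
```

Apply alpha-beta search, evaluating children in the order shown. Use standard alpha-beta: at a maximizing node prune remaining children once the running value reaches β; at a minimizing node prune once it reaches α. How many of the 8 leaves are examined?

B [α=-∞,β=+∞]: v=-1
C [α=-1,β=+∞]: v=-3 after child 1 ≤ α → α-cutoff, skip 1
D [α=-1,β=+∞]: v=-12 after child 2 ≤ α → α-cutoff, skip 1
Root [α=-∞,β=+∞]: v=-1
Leaves evaluated: 6 of 8.

6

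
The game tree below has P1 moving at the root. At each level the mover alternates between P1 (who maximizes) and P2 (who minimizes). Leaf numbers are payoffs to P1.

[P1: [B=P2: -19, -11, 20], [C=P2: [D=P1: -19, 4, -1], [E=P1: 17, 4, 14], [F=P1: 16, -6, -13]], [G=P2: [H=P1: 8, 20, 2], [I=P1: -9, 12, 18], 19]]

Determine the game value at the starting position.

B (P2): min(-19, -11, 20) = -19
D (P1): max(-19, 4, -1) = 4
E (P1): max(17, 4, 14) = 17
F (P1): max(16, -6, -13) = 16
C (P2): min(4, 17, 16) = 4
H (P1): max(8, 20, 2) = 20
I (P1): max(-9, 12, 18) = 18
G (P2): min(20, 18, 19) = 18
Root (P1): max(-19, 4, 18) = 18

18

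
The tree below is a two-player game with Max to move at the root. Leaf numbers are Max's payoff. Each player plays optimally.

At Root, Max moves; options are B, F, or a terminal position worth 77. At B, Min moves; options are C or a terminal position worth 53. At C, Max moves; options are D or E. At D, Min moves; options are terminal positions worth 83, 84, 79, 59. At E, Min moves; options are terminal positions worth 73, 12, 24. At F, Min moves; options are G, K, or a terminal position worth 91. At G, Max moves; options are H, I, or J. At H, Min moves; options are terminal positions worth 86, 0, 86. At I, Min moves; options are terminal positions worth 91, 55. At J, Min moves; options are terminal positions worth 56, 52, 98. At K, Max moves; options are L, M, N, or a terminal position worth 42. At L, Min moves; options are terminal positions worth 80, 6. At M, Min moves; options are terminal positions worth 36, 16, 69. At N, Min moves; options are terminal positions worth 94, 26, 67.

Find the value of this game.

D (Min): min(83, 84, 79, 59) = 59
E (Min): min(73, 12, 24) = 12
C (Max): max(59, 12) = 59
B (Min): min(59, 53) = 53
H (Min): min(86, 0, 86) = 0
I (Min): min(91, 55) = 55
J (Min): min(56, 52, 98) = 52
G (Max): max(0, 55, 52) = 55
L (Min): min(80, 6) = 6
M (Min): min(36, 16, 69) = 16
N (Min): min(94, 26, 67) = 26
K (Max): max(6, 16, 26, 42) = 42
F (Min): min(55, 42, 91) = 42
Root (Max): max(53, 42, 77) = 77

77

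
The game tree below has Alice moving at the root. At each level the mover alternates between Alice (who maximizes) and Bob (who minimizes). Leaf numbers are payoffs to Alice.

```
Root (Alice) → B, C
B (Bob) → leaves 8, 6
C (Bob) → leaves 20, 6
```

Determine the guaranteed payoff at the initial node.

B (Bob): min(8, 6) = 6
C (Bob): min(20, 6) = 6
Root (Alice): max(6, 6) = 6

6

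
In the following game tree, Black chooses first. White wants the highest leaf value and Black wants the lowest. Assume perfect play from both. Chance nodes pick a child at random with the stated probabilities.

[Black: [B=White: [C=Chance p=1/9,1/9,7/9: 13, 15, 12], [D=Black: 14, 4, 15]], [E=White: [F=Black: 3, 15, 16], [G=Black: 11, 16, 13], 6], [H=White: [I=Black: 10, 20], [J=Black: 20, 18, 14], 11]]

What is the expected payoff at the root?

C (Chance): 1/9·13 + 1/9·15 + 7/9·12 = 12.44
D (Black): min(14, 4, 15) = 4
B (White): max(12.44, 4) = 12.44
F (Black): min(3, 15, 16) = 3
G (Black): min(11, 16, 13) = 11
E (White): max(3, 11, 6) = 11
I (Black): min(10, 20) = 10
J (Black): min(20, 18, 14) = 14
H (White): max(10, 14, 11) = 14
Root (Black): min(12.44, 11, 14) = 11

11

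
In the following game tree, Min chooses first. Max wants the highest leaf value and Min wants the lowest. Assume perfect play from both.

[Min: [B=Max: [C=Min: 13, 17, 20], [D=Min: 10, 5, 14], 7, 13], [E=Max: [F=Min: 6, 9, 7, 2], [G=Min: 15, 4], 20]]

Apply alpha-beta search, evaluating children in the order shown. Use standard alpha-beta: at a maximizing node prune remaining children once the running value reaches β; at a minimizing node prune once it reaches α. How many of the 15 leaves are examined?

13

C [α=-∞,β=+∞]: v=13
D [α=13,β=+∞]: v=10 after child 1 ≤ α → α-cutoff, skip 2
B [α=-∞,β=+∞]: v=13
F [α=-∞,β=13]: v=2
G [α=2,β=13]: v=4
E [α=-∞,β=13]: v=20
Root [α=-∞,β=+∞]: v=13
Leaves evaluated: 13 of 15.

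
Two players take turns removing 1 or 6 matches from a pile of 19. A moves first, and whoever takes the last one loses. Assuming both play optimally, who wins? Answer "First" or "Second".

Second

Positions where the player to move wins (W) vs loses (L):
i:   0  1  2  3  4  5  6  7  8  9 10 11 12 13 14 15 16 17 18 19
     W  L  W  L  W  L  W  W  L  W  L  W  L  W  W  L  W  L  W  L
Position 19 is L, so the second player wins.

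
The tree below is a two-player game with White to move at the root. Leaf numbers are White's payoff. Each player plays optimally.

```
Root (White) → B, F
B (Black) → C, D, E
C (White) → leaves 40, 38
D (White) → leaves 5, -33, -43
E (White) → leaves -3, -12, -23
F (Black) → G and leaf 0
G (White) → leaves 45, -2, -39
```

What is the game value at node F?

G: max(45, -2, -39) = 45
F: min(45, 0) = 0

0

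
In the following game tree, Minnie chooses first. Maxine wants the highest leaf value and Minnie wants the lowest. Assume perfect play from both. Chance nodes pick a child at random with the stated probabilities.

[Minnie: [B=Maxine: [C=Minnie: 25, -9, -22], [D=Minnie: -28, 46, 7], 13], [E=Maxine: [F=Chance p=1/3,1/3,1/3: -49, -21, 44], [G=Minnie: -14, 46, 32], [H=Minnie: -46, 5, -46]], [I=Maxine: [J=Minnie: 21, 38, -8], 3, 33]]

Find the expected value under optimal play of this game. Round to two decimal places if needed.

C (Minnie): min(25, -9, -22) = -22
D (Minnie): min(-28, 46, 7) = -28
B (Maxine): max(-22, -28, 13) = 13
F (Chance): 1/3·-49 + 1/3·-21 + 1/3·44 = -8.67
G (Minnie): min(-14, 46, 32) = -14
H (Minnie): min(-46, 5, -46) = -46
E (Maxine): max(-8.67, -14, -46) = -8.67
J (Minnie): min(21, 38, -8) = -8
I (Maxine): max(-8, 3, 33) = 33
Root (Minnie): min(13, -8.67, 33) = -8.67

-8.67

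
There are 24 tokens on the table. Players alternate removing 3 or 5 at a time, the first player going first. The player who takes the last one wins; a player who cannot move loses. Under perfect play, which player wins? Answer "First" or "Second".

Compute winning (W) and losing (L) positions by backward induction:
i:   0  1  2  3  4  5  6  7  8  9 10 11 12 13 14 15 16 17 18 19 20 21 22 23 24
     L  L  L  W  W  W  W  W  L  L  L  W  W  W  W  W  L  L  L  W  W  W  W  W  L
Position 24 is L, so the second player wins.

Second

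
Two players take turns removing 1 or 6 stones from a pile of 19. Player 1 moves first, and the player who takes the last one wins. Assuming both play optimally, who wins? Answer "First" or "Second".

Compute winning (W) and losing (L) positions by backward induction:
i:   0  1  2  3  4  5  6  7  8  9 10 11 12 13 14 15 16 17 18 19
     L  W  L  W  L  W  W  L  W  L  W  L  W  W  L  W  L  W  L  W
Position 19 is W, so the first player wins.

First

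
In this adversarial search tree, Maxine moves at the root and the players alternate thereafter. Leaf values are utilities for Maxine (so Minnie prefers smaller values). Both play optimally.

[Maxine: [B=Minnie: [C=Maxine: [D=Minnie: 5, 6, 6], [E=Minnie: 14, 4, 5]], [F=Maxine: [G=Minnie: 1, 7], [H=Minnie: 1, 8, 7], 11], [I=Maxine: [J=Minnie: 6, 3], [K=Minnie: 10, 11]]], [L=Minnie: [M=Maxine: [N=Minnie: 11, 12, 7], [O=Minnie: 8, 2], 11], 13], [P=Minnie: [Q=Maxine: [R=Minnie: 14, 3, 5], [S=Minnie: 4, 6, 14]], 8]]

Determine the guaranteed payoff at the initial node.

D (Minnie): min(5, 6, 6) = 5
E (Minnie): min(14, 4, 5) = 4
C (Maxine): max(5, 4) = 5
G (Minnie): min(1, 7) = 1
H (Minnie): min(1, 8, 7) = 1
F (Maxine): max(1, 1, 11) = 11
J (Minnie): min(6, 3) = 3
K (Minnie): min(10, 11) = 10
I (Maxine): max(3, 10) = 10
B (Minnie): min(5, 11, 10) = 5
N (Minnie): min(11, 12, 7) = 7
O (Minnie): min(8, 2) = 2
M (Maxine): max(7, 2, 11) = 11
L (Minnie): min(11, 13) = 11
R (Minnie): min(14, 3, 5) = 3
S (Minnie): min(4, 6, 14) = 4
Q (Maxine): max(3, 4) = 4
P (Minnie): min(4, 8) = 4
Root (Maxine): max(5, 11, 4) = 11

11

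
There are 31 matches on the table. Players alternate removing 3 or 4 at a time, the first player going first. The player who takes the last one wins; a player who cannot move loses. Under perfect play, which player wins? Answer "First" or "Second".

First

Positions where the player to move wins (W) vs loses (L):
i:   0  1  2  3  4  5  6  7  8  9 10 11 12 13 14 15 16 17 18 19 20 21 22 23 24 25 26 27 28 29 30 31
     L  L  L  W  W  W  W  L  L  L  W  W  W  W  L  L  L  W  W  W  W  L  L  L  W  W  W  W  L  L  L  W
Position 31 is W, so the first player wins.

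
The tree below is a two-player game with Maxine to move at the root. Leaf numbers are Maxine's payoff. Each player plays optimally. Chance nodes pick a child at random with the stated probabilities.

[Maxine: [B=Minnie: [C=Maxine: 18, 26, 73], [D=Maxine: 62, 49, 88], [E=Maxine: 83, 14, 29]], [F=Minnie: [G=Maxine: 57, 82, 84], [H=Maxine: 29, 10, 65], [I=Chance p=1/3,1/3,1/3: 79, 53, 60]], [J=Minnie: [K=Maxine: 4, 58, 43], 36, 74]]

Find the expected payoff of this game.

73

C (Maxine): max(18, 26, 73) = 73
D (Maxine): max(62, 49, 88) = 88
E (Maxine): max(83, 14, 29) = 83
B (Minnie): min(73, 88, 83) = 73
G (Maxine): max(57, 82, 84) = 84
H (Maxine): max(29, 10, 65) = 65
I (Chance): 1/3·79 + 1/3·53 + 1/3·60 = 64
F (Minnie): min(84, 65, 64) = 64
K (Maxine): max(4, 58, 43) = 58
J (Minnie): min(58, 36, 74) = 36
Root (Maxine): max(73, 64, 36) = 73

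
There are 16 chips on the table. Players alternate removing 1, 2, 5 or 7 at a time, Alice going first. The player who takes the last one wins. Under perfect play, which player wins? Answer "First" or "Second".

W/L table (W = player to move can force a win):
i:   0  1  2  3  4  5  6  7  8  9 10 11 12 13 14 15 16
     L  W  W  L  W  W  L  W  W  L  W  W  L  W  W  L  W
Position 16 is W, so the first player wins.

First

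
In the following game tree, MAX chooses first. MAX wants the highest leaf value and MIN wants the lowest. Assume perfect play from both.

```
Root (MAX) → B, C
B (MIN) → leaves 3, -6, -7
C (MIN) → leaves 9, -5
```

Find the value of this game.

B (MIN): min(3, -6, -7) = -7
C (MIN): min(9, -5) = -5
Root (MAX): max(-7, -5) = -5

-5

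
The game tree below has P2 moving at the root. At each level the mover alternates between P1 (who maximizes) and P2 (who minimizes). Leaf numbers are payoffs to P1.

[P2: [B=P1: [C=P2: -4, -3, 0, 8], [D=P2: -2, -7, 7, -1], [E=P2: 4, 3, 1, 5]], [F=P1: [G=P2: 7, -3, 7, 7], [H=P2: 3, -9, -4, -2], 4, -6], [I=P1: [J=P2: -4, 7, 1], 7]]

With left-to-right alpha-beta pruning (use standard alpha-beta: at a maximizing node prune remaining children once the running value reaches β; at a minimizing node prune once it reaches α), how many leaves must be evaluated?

21

C [α=-∞,β=+∞]: v=-4
D [α=-4,β=+∞]: v=-7 after child 2 ≤ α → α-cutoff, skip 2
E [α=-4,β=+∞]: v=1
B [α=-∞,β=+∞]: v=1
G [α=-∞,β=1]: v=-3
H [α=-3,β=1]: v=-9 after child 2 ≤ α → α-cutoff, skip 2
F [α=-∞,β=1]: v=4 after child 3 ≥ β → β-cutoff, skip 1
J [α=-∞,β=1]: v=-4
I [α=-∞,β=1]: v=7
Root [α=-∞,β=+∞]: v=1
Leaves evaluated: 21 of 26.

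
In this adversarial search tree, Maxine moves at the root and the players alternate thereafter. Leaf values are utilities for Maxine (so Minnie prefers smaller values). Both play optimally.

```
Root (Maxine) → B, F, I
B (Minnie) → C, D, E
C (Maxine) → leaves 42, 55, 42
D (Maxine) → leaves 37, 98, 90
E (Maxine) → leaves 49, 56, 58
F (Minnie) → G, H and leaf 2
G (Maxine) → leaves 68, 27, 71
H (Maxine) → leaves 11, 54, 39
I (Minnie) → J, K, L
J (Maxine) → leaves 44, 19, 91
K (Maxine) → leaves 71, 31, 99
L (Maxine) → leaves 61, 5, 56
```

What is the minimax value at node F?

2

G: max(68, 27, 71) = 71
H: max(11, 54, 39) = 54
F: min(71, 54, 2) = 2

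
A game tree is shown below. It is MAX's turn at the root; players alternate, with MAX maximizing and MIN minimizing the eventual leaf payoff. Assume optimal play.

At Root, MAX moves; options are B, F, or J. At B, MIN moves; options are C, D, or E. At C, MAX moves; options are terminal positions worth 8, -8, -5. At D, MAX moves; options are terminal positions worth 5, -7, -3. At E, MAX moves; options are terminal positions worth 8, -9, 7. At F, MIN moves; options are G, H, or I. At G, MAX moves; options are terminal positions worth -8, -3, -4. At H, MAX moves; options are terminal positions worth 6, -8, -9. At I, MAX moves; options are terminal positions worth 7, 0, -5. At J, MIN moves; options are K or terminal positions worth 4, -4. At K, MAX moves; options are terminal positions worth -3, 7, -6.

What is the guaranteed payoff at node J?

K: max(-3, 7, -6) = 7
J: min(7, 4, -4) = -4

-4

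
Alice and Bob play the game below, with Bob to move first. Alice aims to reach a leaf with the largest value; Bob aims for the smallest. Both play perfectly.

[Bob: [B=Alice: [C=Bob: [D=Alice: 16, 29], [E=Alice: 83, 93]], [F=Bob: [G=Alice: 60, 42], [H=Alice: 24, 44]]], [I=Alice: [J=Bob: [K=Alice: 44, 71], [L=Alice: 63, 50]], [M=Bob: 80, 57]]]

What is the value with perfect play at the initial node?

44

D (Alice): max(16, 29) = 29
E (Alice): max(83, 93) = 93
C (Bob): min(29, 93) = 29
G (Alice): max(60, 42) = 60
H (Alice): max(24, 44) = 44
F (Bob): min(60, 44) = 44
B (Alice): max(29, 44) = 44
K (Alice): max(44, 71) = 71
L (Alice): max(63, 50) = 63
J (Bob): min(71, 63) = 63
M (Bob): min(80, 57) = 57
I (Alice): max(63, 57) = 63
Root (Bob): min(44, 63) = 44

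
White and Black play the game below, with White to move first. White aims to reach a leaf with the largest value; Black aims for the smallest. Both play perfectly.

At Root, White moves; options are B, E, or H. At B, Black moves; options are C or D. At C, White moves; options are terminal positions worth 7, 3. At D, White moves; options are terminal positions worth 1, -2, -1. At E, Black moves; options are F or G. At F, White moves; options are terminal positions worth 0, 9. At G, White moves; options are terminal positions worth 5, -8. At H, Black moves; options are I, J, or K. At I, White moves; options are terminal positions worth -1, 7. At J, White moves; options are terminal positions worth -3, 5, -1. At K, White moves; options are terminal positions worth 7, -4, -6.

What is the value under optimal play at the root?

5

C (White): max(7, 3) = 7
D (White): max(1, -2, -1) = 1
B (Black): min(7, 1) = 1
F (White): max(0, 9) = 9
G (White): max(5, -8) = 5
E (Black): min(9, 5) = 5
I (White): max(-1, 7) = 7
J (White): max(-3, 5, -1) = 5
K (White): max(7, -4, -6) = 7
H (Black): min(7, 5, 7) = 5
Root (White): max(1, 5, 5) = 5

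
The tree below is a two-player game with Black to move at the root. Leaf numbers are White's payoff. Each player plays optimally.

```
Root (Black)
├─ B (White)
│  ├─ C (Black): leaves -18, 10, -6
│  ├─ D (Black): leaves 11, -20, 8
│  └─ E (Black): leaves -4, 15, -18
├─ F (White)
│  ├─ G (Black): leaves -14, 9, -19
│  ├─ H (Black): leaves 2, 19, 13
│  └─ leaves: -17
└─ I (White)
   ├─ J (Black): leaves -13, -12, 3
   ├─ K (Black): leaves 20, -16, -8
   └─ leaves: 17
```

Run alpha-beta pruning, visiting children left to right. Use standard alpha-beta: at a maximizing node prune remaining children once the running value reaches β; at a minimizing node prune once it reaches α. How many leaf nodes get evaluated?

C [α=-∞,β=+∞]: v=-18
D [α=-18,β=+∞]: v=-20 after child 2 ≤ α → α-cutoff, skip 1
E [α=-18,β=+∞]: v=-18
B [α=-∞,β=+∞]: v=-18
G [α=-∞,β=-18]: v=-19
H [α=-19,β=-18]: v=2
F [α=-∞,β=-18]: v=2 after child 2 ≥ β → β-cutoff, skip 1
J [α=-∞,β=-18]: v=-13
I [α=-∞,β=-18]: v=-13 after child 1 ≥ β → β-cutoff, skip 2
Root [α=-∞,β=+∞]: v=-18
Leaves evaluated: 17 of 23.

17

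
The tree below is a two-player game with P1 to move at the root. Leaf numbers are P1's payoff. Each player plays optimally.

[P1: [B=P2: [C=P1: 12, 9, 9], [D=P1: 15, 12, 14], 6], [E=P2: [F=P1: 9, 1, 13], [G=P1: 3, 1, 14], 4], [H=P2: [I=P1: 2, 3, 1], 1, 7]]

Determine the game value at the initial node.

6

C (P1): max(12, 9, 9) = 12
D (P1): max(15, 12, 14) = 15
B (P2): min(12, 15, 6) = 6
F (P1): max(9, 1, 13) = 13
G (P1): max(3, 1, 14) = 14
E (P2): min(13, 14, 4) = 4
I (P1): max(2, 3, 1) = 3
H (P2): min(3, 1, 7) = 1
Root (P1): max(6, 4, 1) = 6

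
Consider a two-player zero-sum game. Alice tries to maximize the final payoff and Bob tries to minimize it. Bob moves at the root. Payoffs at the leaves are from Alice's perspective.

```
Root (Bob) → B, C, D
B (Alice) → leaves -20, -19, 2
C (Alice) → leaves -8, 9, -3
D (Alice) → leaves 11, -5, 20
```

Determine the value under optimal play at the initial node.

2

B (Alice): max(-20, -19, 2) = 2
C (Alice): max(-8, 9, -3) = 9
D (Alice): max(11, -5, 20) = 20
Root (Bob): min(2, 9, 20) = 2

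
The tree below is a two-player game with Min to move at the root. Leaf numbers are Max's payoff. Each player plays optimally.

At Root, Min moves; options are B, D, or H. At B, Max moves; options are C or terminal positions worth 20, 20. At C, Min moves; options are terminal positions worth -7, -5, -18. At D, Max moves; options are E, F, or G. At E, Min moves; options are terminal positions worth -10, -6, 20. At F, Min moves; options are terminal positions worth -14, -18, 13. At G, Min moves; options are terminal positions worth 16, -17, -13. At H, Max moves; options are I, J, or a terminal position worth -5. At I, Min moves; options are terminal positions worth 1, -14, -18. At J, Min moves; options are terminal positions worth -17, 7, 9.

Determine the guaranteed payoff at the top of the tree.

-10

C (Min): min(-7, -5, -18) = -18
B (Max): max(-18, 20, 20) = 20
E (Min): min(-10, -6, 20) = -10
F (Min): min(-14, -18, 13) = -18
G (Min): min(16, -17, -13) = -17
D (Max): max(-10, -18, -17) = -10
I (Min): min(1, -14, -18) = -18
J (Min): min(-17, 7, 9) = -17
H (Max): max(-18, -17, -5) = -5
Root (Min): min(20, -10, -5) = -10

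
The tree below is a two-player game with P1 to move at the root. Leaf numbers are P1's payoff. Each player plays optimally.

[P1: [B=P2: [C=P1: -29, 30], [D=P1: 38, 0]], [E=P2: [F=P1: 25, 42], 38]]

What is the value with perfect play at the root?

C (P1): max(-29, 30) = 30
D (P1): max(38, 0) = 38
B (P2): min(30, 38) = 30
F (P1): max(25, 42) = 42
E (P2): min(42, 38) = 38
Root (P1): max(30, 38) = 38

38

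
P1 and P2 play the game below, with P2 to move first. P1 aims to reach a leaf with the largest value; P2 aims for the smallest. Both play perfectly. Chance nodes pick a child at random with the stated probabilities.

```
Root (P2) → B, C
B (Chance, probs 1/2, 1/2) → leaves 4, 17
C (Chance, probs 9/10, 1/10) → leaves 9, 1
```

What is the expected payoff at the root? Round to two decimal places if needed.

B (Chance): 1/2·4 + 1/2·17 = 10.5
C (Chance): 9/10·9 + 1/10·1 = 8.2
Root (P2): min(10.5, 8.2) = 8.2

8.2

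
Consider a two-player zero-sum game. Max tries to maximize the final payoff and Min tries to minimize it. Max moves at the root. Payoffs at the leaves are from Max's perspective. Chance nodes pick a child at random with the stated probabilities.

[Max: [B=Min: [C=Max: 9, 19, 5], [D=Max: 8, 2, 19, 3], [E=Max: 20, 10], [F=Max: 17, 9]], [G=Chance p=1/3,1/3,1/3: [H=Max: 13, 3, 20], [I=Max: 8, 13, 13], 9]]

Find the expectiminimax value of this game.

17

C (Max): max(9, 19, 5) = 19
D (Max): max(8, 2, 19, 3) = 19
E (Max): max(20, 10) = 20
F (Max): max(17, 9) = 17
B (Min): min(19, 19, 20, 17) = 17
H (Max): max(13, 3, 20) = 20
I (Max): max(8, 13, 13) = 13
G (Chance): 1/3·20 + 1/3·13 + 1/3·9 = 14
Root (Max): max(17, 14) = 17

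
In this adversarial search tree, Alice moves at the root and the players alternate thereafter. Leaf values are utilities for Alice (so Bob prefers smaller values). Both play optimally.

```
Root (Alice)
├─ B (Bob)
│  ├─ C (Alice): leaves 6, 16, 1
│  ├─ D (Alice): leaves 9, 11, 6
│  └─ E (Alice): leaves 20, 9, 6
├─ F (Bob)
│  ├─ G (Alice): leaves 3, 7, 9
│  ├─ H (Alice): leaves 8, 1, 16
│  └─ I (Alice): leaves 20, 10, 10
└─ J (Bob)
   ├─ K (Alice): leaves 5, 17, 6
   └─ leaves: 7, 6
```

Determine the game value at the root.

11

C (Alice): max(6, 16, 1) = 16
D (Alice): max(9, 11, 6) = 11
E (Alice): max(20, 9, 6) = 20
B (Bob): min(16, 11, 20) = 11
G (Alice): max(3, 7, 9) = 9
H (Alice): max(8, 1, 16) = 16
I (Alice): max(20, 10, 10) = 20
F (Bob): min(9, 16, 20) = 9
K (Alice): max(5, 17, 6) = 17
J (Bob): min(17, 7, 6) = 6
Root (Alice): max(11, 9, 6) = 11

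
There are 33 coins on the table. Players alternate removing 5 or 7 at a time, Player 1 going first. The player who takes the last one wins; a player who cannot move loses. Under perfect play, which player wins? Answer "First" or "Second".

Mark each pile size as W (mover wins) or L (mover loses):
i:   0  1  2  3  4  5  6  7  8  9 10 11 12 13 14 15 16 17 18 19 20 21 22 23 24 25 26 27 28 29 30 31 32 33
     L  L  L  L  L  W  W  W  W  W  W  W  L  L  L  L  L  W  W  W  W  W  W  W  L  L  L  L  L  W  W  W  W  W
Position 33 is W, so the first player wins.

First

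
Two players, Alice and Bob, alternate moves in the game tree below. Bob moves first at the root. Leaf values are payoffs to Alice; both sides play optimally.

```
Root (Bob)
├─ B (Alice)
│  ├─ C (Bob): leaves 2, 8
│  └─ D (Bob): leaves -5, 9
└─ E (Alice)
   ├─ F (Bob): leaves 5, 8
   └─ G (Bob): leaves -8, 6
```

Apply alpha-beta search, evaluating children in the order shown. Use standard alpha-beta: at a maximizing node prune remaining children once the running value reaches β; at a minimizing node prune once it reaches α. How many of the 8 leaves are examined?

C [α=-∞,β=+∞]: v=2
D [α=2,β=+∞]: v=-5 after child 1 ≤ α → α-cutoff, skip 1
B [α=-∞,β=+∞]: v=2
F [α=-∞,β=2]: v=5
E [α=-∞,β=2]: v=5 after child 1 ≥ β → β-cutoff, skip 1
Root [α=-∞,β=+∞]: v=2
Leaves evaluated: 5 of 8.

5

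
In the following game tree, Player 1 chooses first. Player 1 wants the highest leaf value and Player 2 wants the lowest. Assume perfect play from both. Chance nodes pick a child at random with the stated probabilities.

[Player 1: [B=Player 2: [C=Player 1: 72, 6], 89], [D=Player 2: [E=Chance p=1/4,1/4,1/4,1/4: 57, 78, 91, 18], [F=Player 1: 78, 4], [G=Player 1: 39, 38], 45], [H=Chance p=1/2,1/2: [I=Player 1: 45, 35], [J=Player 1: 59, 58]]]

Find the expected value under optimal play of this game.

C (Player 1): max(72, 6) = 72
B (Player 2): min(72, 89) = 72
E (Chance): 1/4·57 + 1/4·78 + 1/4·91 + 1/4·18 = 61
F (Player 1): max(78, 4) = 78
G (Player 1): max(39, 38) = 39
D (Player 2): min(61, 78, 39, 45) = 39
I (Player 1): max(45, 35) = 45
J (Player 1): max(59, 58) = 59
H (Chance): 1/2·45 + 1/2·59 = 52
Root (Player 1): max(72, 39, 52) = 72

72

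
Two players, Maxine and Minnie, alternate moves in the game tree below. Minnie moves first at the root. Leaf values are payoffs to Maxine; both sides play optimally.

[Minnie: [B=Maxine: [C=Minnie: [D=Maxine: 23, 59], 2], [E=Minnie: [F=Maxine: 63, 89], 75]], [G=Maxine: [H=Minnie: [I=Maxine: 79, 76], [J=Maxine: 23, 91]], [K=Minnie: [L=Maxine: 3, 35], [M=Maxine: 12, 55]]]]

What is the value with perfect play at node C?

2

D: max(23, 59) = 59
C: min(59, 2) = 2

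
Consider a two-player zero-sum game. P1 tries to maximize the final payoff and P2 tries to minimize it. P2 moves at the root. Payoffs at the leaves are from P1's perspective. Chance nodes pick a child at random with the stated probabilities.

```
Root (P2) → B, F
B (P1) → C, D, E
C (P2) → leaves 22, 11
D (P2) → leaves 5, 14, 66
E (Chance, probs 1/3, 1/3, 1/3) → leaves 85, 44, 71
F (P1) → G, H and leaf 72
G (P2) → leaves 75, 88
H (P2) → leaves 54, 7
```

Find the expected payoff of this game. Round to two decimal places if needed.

C (P2): min(22, 11) = 11
D (P2): min(5, 14, 66) = 5
E (Chance): 1/3·85 + 1/3·44 + 1/3·71 = 66.67
B (P1): max(11, 5, 66.67) = 66.67
G (P2): min(75, 88) = 75
H (P2): min(54, 7) = 7
F (P1): max(75, 7, 72) = 75
Root (P2): min(66.67, 75) = 66.67

66.67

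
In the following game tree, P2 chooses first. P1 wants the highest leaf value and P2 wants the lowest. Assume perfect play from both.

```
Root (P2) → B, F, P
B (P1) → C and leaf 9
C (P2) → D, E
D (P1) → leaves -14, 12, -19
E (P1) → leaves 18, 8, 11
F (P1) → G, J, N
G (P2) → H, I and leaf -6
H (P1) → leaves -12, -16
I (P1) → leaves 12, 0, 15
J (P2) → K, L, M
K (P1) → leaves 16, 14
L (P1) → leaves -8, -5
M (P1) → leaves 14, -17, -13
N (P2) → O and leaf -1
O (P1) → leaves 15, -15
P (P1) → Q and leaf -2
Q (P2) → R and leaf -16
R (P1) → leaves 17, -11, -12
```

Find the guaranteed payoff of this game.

D (P1): max(-14, 12, -19) = 12
E (P1): max(18, 8, 11) = 18
C (P2): min(12, 18) = 12
B (P1): max(12, 9) = 12
H (P1): max(-12, -16) = -12
I (P1): max(12, 0, 15) = 15
G (P2): min(-12, 15, -6) = -12
K (P1): max(16, 14) = 16
L (P1): max(-8, -5) = -5
M (P1): max(14, -17, -13) = 14
J (P2): min(16, -5, 14) = -5
O (P1): max(15, -15) = 15
N (P2): min(15, -1) = -1
F (P1): max(-12, -5, -1) = -1
R (P1): max(17, -11, -12) = 17
Q (P2): min(17, -16) = -16
P (P1): max(-16, -2) = -2
Root (P2): min(12, -1, -2) = -2

-2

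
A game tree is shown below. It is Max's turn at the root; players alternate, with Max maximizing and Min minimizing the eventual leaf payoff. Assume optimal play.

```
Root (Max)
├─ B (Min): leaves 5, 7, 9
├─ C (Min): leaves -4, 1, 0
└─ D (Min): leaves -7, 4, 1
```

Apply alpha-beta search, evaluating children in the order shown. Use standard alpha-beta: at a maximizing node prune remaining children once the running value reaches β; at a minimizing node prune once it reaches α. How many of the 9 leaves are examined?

B [α=-∞,β=+∞]: v=5
C [α=5,β=+∞]: v=-4 after child 1 ≤ α → α-cutoff, skip 2
D [α=5,β=+∞]: v=-7 after child 1 ≤ α → α-cutoff, skip 2
Root [α=-∞,β=+∞]: v=5
Leaves evaluated: 5 of 9.

5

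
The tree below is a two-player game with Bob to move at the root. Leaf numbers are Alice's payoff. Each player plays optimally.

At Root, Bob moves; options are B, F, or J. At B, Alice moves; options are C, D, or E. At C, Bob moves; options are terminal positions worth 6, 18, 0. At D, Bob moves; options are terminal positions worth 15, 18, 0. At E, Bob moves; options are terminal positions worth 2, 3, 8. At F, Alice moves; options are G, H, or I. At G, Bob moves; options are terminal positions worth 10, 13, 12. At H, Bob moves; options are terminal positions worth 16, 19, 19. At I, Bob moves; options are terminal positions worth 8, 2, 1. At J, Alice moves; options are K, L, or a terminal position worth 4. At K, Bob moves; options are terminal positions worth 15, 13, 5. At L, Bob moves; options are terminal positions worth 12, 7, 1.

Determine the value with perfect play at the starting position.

C (Bob): min(6, 18, 0) = 0
D (Bob): min(15, 18, 0) = 0
E (Bob): min(2, 3, 8) = 2
B (Alice): max(0, 0, 2) = 2
G (Bob): min(10, 13, 12) = 10
H (Bob): min(16, 19, 19) = 16
I (Bob): min(8, 2, 1) = 1
F (Alice): max(10, 16, 1) = 16
K (Bob): min(15, 13, 5) = 5
L (Bob): min(12, 7, 1) = 1
J (Alice): max(5, 1, 4) = 5
Root (Bob): min(2, 16, 5) = 2

2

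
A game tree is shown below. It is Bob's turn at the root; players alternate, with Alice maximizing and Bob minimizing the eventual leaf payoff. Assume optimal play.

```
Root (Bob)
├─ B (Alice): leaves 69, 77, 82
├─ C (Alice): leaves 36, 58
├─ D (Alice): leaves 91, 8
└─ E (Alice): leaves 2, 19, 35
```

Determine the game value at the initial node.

B (Alice): max(69, 77, 82) = 82
C (Alice): max(36, 58) = 58
D (Alice): max(91, 8) = 91
E (Alice): max(2, 19, 35) = 35
Root (Bob): min(82, 58, 91, 35) = 35

35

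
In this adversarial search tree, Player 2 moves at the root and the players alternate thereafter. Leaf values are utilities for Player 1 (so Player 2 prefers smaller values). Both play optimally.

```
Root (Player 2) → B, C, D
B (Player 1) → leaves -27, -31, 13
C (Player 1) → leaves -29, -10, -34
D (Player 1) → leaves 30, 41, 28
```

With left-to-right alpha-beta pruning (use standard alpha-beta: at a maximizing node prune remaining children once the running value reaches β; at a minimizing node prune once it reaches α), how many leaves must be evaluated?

7

B [α=-∞,β=+∞]: v=13
C [α=-∞,β=13]: v=-10
D [α=-∞,β=-10]: v=30 after child 1 ≥ β → β-cutoff, skip 2
Root [α=-∞,β=+∞]: v=-10
Leaves evaluated: 7 of 9.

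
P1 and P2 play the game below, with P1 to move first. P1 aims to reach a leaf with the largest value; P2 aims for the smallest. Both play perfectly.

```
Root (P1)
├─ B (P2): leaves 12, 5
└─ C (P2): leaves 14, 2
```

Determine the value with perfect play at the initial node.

B (P2): min(12, 5) = 5
C (P2): min(14, 2) = 2
Root (P1): max(5, 2) = 5

5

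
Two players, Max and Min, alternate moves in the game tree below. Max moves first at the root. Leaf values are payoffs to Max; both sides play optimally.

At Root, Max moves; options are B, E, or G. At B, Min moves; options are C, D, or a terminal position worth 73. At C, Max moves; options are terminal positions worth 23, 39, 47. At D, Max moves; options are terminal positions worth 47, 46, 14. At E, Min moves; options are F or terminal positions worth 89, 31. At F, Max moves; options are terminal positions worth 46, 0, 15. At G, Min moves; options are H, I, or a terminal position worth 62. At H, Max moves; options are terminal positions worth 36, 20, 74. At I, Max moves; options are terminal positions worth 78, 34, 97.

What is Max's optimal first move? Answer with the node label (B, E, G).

G

C (Max): max(23, 39, 47) = 47
D (Max): max(47, 46, 14) = 47
B (Min): min(47, 47, 73) = 47
F (Max): max(46, 0, 15) = 46
E (Min): min(46, 89, 31) = 31
H (Max): max(36, 20, 74) = 74
I (Max): max(78, 34, 97) = 97
G (Min): min(74, 97, 62) = 62
Root (Max): max(47, 31, 62) = 62
Max picks the child with the highest value: G (value 62).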